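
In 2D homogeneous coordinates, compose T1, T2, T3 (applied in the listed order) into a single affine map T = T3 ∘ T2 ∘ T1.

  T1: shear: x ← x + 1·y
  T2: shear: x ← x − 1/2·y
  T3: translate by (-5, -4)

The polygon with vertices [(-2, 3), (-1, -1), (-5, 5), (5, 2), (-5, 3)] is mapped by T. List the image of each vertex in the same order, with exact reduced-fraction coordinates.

image vertices: (-11/2, -1), (-13/2, -5), (-15/2, 1), (1, -2), (-17/2, -1)

T1 shear: x ← x + 1·y: (-2, 3) → (1, 3); (-1, -1) → (-2, -1); (-5, 5) → (0, 5); (5, 2) → (7, 2); (-5, 3) → (-2, 3)
T2 shear: x ← x − 1/2·y: (1, 3) → (-1/2, 3); (-2, -1) → (-3/2, -1); (0, 5) → (-5/2, 5); (7, 2) → (6, 2); (-2, 3) → (-7/2, 3)
T3 translate by (-5, -4): (-1/2, 3) → (-11/2, -1); (-3/2, -1) → (-13/2, -5); (-5/2, 5) → (-15/2, 1); (6, 2) → (1, -2); (-7/2, 3) → (-17/2, -1)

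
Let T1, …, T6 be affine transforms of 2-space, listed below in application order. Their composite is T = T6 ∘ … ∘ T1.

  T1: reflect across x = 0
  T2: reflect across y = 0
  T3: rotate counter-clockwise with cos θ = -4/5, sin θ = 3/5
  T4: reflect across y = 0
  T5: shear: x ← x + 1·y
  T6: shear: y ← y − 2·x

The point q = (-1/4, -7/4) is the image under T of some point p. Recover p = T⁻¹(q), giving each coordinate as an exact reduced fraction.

p = (1/4, 3)

T1 = [-1 0 0; 0 1 0; 0 0 1]
T2·T1 = [-1 0 0; 0 -1 0; 0 0 1]
T3·…·T1 = [4/5 3/5 0; -3/5 4/5 0; 0 0 1]
T4·…·T1 = [4/5 3/5 0; 3/5 -4/5 0; 0 0 1]
T5·…·T1 = [7/5 -1/5 0; 3/5 -4/5 0; 0 0 1]
T6·…·T1 = [7/5 -1/5 0; -11/5 -2/5 0; 0 0 1]
det M = -1; M⁻¹ = [2/5 -1/5 0; -11/5 -7/5 0; 0 0 1]
M⁻¹ · (-1/4, -7/4)ᵀ = (1/4, 3)ᵀ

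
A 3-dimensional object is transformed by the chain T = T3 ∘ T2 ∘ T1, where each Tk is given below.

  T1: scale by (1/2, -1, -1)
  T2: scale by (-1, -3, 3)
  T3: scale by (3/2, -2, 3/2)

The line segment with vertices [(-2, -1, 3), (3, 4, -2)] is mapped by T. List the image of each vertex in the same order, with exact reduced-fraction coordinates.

T1 scale by (1/2, -1, -1): (-2, -1, 3) → (-1, 1, -3); (3, 4, -2) → (3/2, -4, 2)
T2 scale by (-1, -3, 3): (-1, 1, -3) → (1, -3, -9); (3/2, -4, 2) → (-3/2, 12, 6)
T3 scale by (3/2, -2, 3/2): (1, -3, -9) → (3/2, 6, -27/2); (-3/2, 12, 6) → (-9/4, -24, 9)

image vertices: (3/2, 6, -27/2), (-9/4, -24, 9)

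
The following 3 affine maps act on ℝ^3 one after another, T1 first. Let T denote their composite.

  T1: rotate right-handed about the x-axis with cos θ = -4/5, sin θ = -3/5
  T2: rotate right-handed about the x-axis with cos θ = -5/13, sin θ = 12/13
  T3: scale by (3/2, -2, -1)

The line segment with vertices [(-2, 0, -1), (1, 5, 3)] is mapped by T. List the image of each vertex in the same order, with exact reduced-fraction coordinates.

image vertices: (-3, 66/65, 56/65), (3/2, -758/65, -3/65)

T1 rotate right-handed about the x-axis with cos θ = -4/5, sin θ = -3/5: (-2, 0, -1) → (-2, -3/5, 4/5); (1, 5, 3) → (1, -11/5, -27/5)
T2 rotate right-handed about the x-axis with cos θ = -5/13, sin θ = 12/13: (-2, -3/5, 4/5) → (-2, -33/65, -56/65); (1, -11/5, -27/5) → (1, 379/65, 3/65)
T3 scale by (3/2, -2, -1): (-2, -33/65, -56/65) → (-3, 66/65, 56/65); (1, 379/65, 3/65) → (3/2, -758/65, -3/65)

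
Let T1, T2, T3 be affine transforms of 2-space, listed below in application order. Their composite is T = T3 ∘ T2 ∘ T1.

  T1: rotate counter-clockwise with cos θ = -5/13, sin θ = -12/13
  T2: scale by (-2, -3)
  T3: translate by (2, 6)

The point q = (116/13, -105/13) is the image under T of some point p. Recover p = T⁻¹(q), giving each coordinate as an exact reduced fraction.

p = (-3, -5)

T1 = [-5/13 12/13 0; -12/13 -5/13 0; 0 0 1]
T2·T1 = [10/13 -24/13 0; 36/13 15/13 0; 0 0 1]
T3·…·T1 = [10/13 -24/13 2; 36/13 15/13 6; 0 0 1]
det M = 6; M⁻¹ = [5/26 4/13 -29/13; -6/13 5/39 2/13; 0 0 1]
M⁻¹ · (116/13, -105/13)ᵀ = (-3, -5)ᵀ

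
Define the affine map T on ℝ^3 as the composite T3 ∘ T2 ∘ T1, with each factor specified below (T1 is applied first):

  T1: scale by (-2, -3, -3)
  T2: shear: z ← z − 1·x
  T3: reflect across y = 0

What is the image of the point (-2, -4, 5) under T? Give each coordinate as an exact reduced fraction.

T1 scale by (-2, -3, -3): (-2, -4, 5) → (4, 12, -15)
T2 shear: z ← z − 1·x: (4, 12, -15) → (4, 12, -19)
T3 reflect across y = 0: (4, 12, -19) → (4, -12, -19)

T(p) = (4, -12, -19)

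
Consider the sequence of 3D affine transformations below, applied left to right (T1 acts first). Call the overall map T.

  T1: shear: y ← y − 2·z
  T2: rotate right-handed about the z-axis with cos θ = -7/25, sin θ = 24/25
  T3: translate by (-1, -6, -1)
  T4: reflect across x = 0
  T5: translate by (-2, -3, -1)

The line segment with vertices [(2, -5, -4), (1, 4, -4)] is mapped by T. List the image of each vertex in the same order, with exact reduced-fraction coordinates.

T1 shear: y ← y − 2·z: (2, -5, -4) → (2, 3, -4); (1, 4, -4) → (1, 12, -4)
T2 rotate right-handed about the z-axis with cos θ = -7/25, sin θ = 24/25: (2, 3, -4) → (-86/25, 27/25, -4); (1, 12, -4) → (-59/5, -12/5, -4)
T3 translate by (-1, -6, -1): (-86/25, 27/25, -4) → (-111/25, -123/25, -5); (-59/5, -12/5, -4) → (-64/5, -42/5, -5)
T4 reflect across x = 0: (-111/25, -123/25, -5) → (111/25, -123/25, -5); (-64/5, -42/5, -5) → (64/5, -42/5, -5)
T5 translate by (-2, -3, -1): (111/25, -123/25, -5) → (61/25, -198/25, -6); (64/5, -42/5, -5) → (54/5, -57/5, -6)

image vertices: (61/25, -198/25, -6), (54/5, -57/5, -6)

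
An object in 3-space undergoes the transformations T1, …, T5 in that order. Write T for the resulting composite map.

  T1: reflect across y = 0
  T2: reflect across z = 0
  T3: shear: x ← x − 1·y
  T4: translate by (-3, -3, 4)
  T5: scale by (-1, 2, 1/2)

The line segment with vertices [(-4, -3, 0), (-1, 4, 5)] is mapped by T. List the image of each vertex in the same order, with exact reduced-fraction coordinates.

T1 reflect across y = 0: (-4, -3, 0) → (-4, 3, 0); (-1, 4, 5) → (-1, -4, 5)
T2 reflect across z = 0: (-4, 3, 0) → (-4, 3, 0); (-1, -4, 5) → (-1, -4, -5)
T3 shear: x ← x − 1·y: (-4, 3, 0) → (-7, 3, 0); (-1, -4, -5) → (3, -4, -5)
T4 translate by (-3, -3, 4): (-7, 3, 0) → (-10, 0, 4); (3, -4, -5) → (0, -7, -1)
T5 scale by (-1, 2, 1/2): (-10, 0, 4) → (10, 0, 2); (0, -7, -1) → (0, -14, -1/2)

image vertices: (10, 0, 2), (0, -14, -1/2)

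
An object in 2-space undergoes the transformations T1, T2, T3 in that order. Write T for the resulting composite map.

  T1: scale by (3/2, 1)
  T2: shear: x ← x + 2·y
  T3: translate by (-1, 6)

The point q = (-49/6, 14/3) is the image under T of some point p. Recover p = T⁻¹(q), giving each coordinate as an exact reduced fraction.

p = (-3, -4/3)

T1 = [3/2 0 0; 0 1 0; 0 0 1]
T2·T1 = [3/2 2 0; 0 1 0; 0 0 1]
T3·…·T1 = [3/2 2 -1; 0 1 6; 0 0 1]
det M = 3/2; M⁻¹ = [2/3 -4/3 26/3; 0 1 -6; 0 0 1]
M⁻¹ · (-49/6, 14/3)ᵀ = (-3, -4/3)ᵀ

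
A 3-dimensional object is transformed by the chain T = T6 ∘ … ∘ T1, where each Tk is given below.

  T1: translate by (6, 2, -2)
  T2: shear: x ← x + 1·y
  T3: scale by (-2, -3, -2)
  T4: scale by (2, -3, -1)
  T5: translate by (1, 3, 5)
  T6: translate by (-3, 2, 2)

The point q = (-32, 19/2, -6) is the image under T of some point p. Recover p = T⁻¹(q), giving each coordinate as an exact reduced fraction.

p = (1, -3/2, -9/2)

T1 = [1 0 0 6; 0 1 0 2; 0 0 1 -2; 0 0 0 1]
T2·T1 = [1 1 0 8; 0 1 0 2; 0 0 1 -2; 0 0 0 1]
T3·…·T1 = [-2 -2 0 -16; 0 -3 0 -6; 0 0 -2 4; 0 0 0 1]
T4·…·T1 = [-4 -4 0 -32; 0 9 0 18; 0 0 2 -4; 0 0 0 1]
T5·…·T1 = [-4 -4 0 -31; 0 9 0 21; 0 0 2 1; 0 0 0 1]
T6·…·T1 = [-4 -4 0 -34; 0 9 0 23; 0 0 2 3; 0 0 0 1]
det M = -72; M⁻¹ = [-1/4 -1/9 0 -107/18; 0 1/9 0 -23/9; 0 0 1/2 -3/2; 0 0 0 1]
M⁻¹ · (-32, 19/2, -6)ᵀ = (1, -3/2, -9/2)ᵀ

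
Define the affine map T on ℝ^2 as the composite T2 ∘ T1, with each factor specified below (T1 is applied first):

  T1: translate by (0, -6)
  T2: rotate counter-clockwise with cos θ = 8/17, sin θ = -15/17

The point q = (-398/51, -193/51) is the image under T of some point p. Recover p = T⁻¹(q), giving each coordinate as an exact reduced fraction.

p = (-1/3, -8/3)

T1 = [1 0 0; 0 1 -6; 0 0 1]
T2·T1 = [8/17 15/17 -90/17; -15/17 8/17 -48/17; 0 0 1]
det M = 1; M⁻¹ = [8/17 -15/17 0; 15/17 8/17 6; 0 0 1]
M⁻¹ · (-398/51, -193/51)ᵀ = (-1/3, -8/3)ᵀ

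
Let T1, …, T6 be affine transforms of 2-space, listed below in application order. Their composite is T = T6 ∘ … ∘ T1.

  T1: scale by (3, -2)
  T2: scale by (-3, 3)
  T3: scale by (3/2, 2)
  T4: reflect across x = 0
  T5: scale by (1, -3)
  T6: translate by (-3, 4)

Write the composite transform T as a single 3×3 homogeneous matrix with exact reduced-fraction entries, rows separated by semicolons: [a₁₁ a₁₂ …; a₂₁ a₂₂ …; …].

T = [27/2 0 -3; 0 36 4; 0 0 1]

T1 = [3 0 0; 0 -2 0; 0 0 1]
T2·T1 = [-9 0 0; 0 -6 0; 0 0 1]
T3·…·T1 = [-27/2 0 0; 0 -12 0; 0 0 1]
T4·…·T1 = [27/2 0 0; 0 -12 0; 0 0 1]
T5·…·T1 = [27/2 0 0; 0 36 0; 0 0 1]
T6·…·T1 = [27/2 0 -3; 0 36 4; 0 0 1]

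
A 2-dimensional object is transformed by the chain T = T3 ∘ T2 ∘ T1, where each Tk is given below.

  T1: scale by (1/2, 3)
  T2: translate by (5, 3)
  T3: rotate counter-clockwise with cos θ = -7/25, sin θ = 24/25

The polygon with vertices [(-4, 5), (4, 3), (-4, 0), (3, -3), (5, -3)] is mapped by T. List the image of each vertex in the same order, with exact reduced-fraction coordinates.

T1 scale by (1/2, 3): (-4, 5) → (-2, 15); (4, 3) → (2, 9); (-4, 0) → (-2, 0); (3, -3) → (3/2, -9); (5, -3) → (5/2, -9)
T2 translate by (5, 3): (-2, 15) → (3, 18); (2, 9) → (7, 12); (-2, 0) → (3, 3); (3/2, -9) → (13/2, -6); (5/2, -9) → (15/2, -6)
T3 rotate counter-clockwise with cos θ = -7/25, sin θ = 24/25: (3, 18) → (-453/25, -54/25); (7, 12) → (-337/25, 84/25); (3, 3) → (-93/25, 51/25); (13/2, -6) → (197/50, 198/25); (15/2, -6) → (183/50, 222/25)

image vertices: (-453/25, -54/25), (-337/25, 84/25), (-93/25, 51/25), (197/50, 198/25), (183/50, 222/25)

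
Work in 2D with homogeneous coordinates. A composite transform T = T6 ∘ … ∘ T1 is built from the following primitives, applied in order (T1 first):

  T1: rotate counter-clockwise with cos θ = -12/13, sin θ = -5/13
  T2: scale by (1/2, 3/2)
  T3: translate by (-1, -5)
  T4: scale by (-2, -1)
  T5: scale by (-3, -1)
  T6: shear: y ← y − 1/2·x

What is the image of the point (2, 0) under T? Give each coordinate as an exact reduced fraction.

T1 rotate counter-clockwise with cos θ = -12/13, sin θ = -5/13: (2, 0) → (-24/13, -10/13)
T2 scale by (1/2, 3/2): (-24/13, -10/13) → (-12/13, -15/13)
T3 translate by (-1, -5): (-12/13, -15/13) → (-25/13, -80/13)
T4 scale by (-2, -1): (-25/13, -80/13) → (50/13, 80/13)
T5 scale by (-3, -1): (50/13, 80/13) → (-150/13, -80/13)
T6 shear: y ← y − 1/2·x: (-150/13, -80/13) → (-150/13, -5/13)

T(p) = (-150/13, -5/13)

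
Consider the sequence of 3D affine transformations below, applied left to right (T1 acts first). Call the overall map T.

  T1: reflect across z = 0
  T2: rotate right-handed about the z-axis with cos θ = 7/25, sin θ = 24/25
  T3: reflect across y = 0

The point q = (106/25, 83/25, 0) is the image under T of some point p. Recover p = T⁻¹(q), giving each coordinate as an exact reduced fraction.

T1 = [1 0 0 0; 0 1 0 0; 0 0 -1 0; 0 0 0 1]
T2·T1 = [7/25 -24/25 0 0; 24/25 7/25 0 0; 0 0 -1 0; 0 0 0 1]
T3·…·T1 = [7/25 -24/25 0 0; -24/25 -7/25 0 0; 0 0 -1 0; 0 0 0 1]
det M = 1; M⁻¹ = [7/25 -24/25 0 0; -24/25 -7/25 0 0; 0 0 -1 0; 0 0 0 1]
M⁻¹ · (106/25, 83/25, 0)ᵀ = (-2, -5, 0)ᵀ

p = (-2, -5, 0)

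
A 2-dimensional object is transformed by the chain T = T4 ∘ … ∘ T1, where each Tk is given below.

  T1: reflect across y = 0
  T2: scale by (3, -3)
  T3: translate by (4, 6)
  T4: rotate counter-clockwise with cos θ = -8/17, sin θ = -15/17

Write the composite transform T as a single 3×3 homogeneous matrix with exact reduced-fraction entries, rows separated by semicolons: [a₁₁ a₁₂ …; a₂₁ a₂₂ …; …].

T = [-24/17 45/17 58/17; -45/17 -24/17 -108/17; 0 0 1]

T1 = [1 0 0; 0 -1 0; 0 0 1]
T2·T1 = [3 0 0; 0 3 0; 0 0 1]
T3·…·T1 = [3 0 4; 0 3 6; 0 0 1]
T4·…·T1 = [-24/17 45/17 58/17; -45/17 -24/17 -108/17; 0 0 1]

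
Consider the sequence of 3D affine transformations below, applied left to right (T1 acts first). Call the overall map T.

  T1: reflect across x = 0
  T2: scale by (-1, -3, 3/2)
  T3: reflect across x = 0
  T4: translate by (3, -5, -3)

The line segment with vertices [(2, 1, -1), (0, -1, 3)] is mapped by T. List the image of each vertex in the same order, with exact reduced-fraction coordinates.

image vertices: (1, -8, -9/2), (3, -2, 3/2)

T1 reflect across x = 0: (2, 1, -1) → (-2, 1, -1); (0, -1, 3) → (0, -1, 3)
T2 scale by (-1, -3, 3/2): (-2, 1, -1) → (2, -3, -3/2); (0, -1, 3) → (0, 3, 9/2)
T3 reflect across x = 0: (2, -3, -3/2) → (-2, -3, -3/2); (0, 3, 9/2) → (0, 3, 9/2)
T4 translate by (3, -5, -3): (-2, -3, -3/2) → (1, -8, -9/2); (0, 3, 9/2) → (3, -2, 3/2)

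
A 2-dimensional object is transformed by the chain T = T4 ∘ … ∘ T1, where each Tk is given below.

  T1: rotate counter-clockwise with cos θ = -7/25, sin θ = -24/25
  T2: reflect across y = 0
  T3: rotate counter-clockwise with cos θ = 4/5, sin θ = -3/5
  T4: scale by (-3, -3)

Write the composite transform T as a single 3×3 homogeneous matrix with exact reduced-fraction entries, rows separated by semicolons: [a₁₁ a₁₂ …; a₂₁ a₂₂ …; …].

T1 = [-7/25 24/25 0; -24/25 -7/25 0; 0 0 1]
T2·T1 = [-7/25 24/25 0; 24/25 7/25 0; 0 0 1]
T3·…·T1 = [44/125 117/125 0; 117/125 -44/125 0; 0 0 1]
T4·…·T1 = [-132/125 -351/125 0; -351/125 132/125 0; 0 0 1]

T = [-132/125 -351/125 0; -351/125 132/125 0; 0 0 1]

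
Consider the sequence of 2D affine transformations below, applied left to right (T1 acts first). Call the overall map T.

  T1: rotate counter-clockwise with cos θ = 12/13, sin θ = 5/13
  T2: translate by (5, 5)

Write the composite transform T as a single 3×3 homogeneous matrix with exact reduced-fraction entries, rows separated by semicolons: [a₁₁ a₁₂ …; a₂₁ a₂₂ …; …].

T1 = [12/13 -5/13 0; 5/13 12/13 0; 0 0 1]
T2·T1 = [12/13 -5/13 5; 5/13 12/13 5; 0 0 1]

T = [12/13 -5/13 5; 5/13 12/13 5; 0 0 1]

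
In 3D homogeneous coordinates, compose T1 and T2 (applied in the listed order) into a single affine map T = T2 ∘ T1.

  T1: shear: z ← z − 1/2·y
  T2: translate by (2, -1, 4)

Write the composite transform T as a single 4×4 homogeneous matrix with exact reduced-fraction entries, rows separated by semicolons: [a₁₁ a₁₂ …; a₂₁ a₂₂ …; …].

T1 = [1 0 0 0; 0 1 0 0; 0 -1/2 1 0; 0 0 0 1]
T2·T1 = [1 0 0 2; 0 1 0 -1; 0 -1/2 1 4; 0 0 0 1]

T = [1 0 0 2; 0 1 0 -1; 0 -1/2 1 4; 0 0 0 1]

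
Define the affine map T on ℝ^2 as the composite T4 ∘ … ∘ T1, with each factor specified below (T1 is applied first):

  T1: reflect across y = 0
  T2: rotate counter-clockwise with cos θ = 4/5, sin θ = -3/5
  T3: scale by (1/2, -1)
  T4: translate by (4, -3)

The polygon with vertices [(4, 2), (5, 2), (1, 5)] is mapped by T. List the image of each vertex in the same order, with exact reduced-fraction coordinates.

image vertices: (5, 1), (27/5, 8/5), (29/10, 8/5)

T1 reflect across y = 0: (4, 2) → (4, -2); (5, 2) → (5, -2); (1, 5) → (1, -5)
T2 rotate counter-clockwise with cos θ = 4/5, sin θ = -3/5: (4, -2) → (2, -4); (5, -2) → (14/5, -23/5); (1, -5) → (-11/5, -23/5)
T3 scale by (1/2, -1): (2, -4) → (1, 4); (14/5, -23/5) → (7/5, 23/5); (-11/5, -23/5) → (-11/10, 23/5)
T4 translate by (4, -3): (1, 4) → (5, 1); (7/5, 23/5) → (27/5, 8/5); (-11/10, 23/5) → (29/10, 8/5)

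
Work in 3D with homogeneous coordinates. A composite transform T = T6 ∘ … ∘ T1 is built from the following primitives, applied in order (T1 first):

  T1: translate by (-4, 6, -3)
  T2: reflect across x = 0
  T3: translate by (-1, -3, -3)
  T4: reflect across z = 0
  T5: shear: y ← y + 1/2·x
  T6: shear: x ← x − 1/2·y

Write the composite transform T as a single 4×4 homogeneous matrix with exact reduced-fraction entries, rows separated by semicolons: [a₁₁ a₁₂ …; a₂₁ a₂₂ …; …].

T = [-3/4 -1/2 0 3/4; -1/2 1 0 9/2; 0 0 -1 6; 0 0 0 1]

T1 = [1 0 0 -4; 0 1 0 6; 0 0 1 -3; 0 0 0 1]
T2·T1 = [-1 0 0 4; 0 1 0 6; 0 0 1 -3; 0 0 0 1]
T3·…·T1 = [-1 0 0 3; 0 1 0 3; 0 0 1 -6; 0 0 0 1]
T4·…·T1 = [-1 0 0 3; 0 1 0 3; 0 0 -1 6; 0 0 0 1]
T5·…·T1 = [-1 0 0 3; -1/2 1 0 9/2; 0 0 -1 6; 0 0 0 1]
T6·…·T1 = [-3/4 -1/2 0 3/4; -1/2 1 0 9/2; 0 0 -1 6; 0 0 0 1]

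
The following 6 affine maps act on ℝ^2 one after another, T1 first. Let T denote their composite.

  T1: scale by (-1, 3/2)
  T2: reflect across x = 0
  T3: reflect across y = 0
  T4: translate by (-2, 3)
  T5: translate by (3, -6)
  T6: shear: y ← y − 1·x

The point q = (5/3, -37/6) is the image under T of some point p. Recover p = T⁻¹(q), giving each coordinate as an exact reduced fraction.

p = (2/3, 1)

T1 = [-1 0 0; 0 3/2 0; 0 0 1]
T2·T1 = [1 0 0; 0 3/2 0; 0 0 1]
T3·…·T1 = [1 0 0; 0 -3/2 0; 0 0 1]
T4·…·T1 = [1 0 -2; 0 -3/2 3; 0 0 1]
T5·…·T1 = [1 0 1; 0 -3/2 -3; 0 0 1]
T6·…·T1 = [1 0 1; -1 -3/2 -4; 0 0 1]
det M = -3/2; M⁻¹ = [1 0 -1; -2/3 -2/3 -2; 0 0 1]
M⁻¹ · (5/3, -37/6)ᵀ = (2/3, 1)ᵀ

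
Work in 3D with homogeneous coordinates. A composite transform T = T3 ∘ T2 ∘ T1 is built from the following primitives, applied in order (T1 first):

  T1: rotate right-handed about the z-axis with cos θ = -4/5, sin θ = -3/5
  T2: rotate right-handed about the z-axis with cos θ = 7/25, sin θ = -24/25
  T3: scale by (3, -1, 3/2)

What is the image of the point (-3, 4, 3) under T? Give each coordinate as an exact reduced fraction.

T(p) = (0, 5, 9/2)

T1 rotate right-handed about the z-axis with cos θ = -4/5, sin θ = -3/5: (-3, 4, 3) → (24/5, -7/5, 3)
T2 rotate right-handed about the z-axis with cos θ = 7/25, sin θ = -24/25: (24/5, -7/5, 3) → (0, -5, 3)
T3 scale by (3, -1, 3/2): (0, -5, 3) → (0, 5, 9/2)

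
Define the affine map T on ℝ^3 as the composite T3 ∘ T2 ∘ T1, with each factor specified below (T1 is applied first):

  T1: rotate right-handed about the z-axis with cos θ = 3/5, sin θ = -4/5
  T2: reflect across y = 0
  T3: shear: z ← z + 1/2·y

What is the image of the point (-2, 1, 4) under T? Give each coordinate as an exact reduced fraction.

T1 rotate right-handed about the z-axis with cos θ = 3/5, sin θ = -4/5: (-2, 1, 4) → (-2/5, 11/5, 4)
T2 reflect across y = 0: (-2/5, 11/5, 4) → (-2/5, -11/5, 4)
T3 shear: z ← z + 1/2·y: (-2/5, -11/5, 4) → (-2/5, -11/5, 29/10)

T(p) = (-2/5, -11/5, 29/10)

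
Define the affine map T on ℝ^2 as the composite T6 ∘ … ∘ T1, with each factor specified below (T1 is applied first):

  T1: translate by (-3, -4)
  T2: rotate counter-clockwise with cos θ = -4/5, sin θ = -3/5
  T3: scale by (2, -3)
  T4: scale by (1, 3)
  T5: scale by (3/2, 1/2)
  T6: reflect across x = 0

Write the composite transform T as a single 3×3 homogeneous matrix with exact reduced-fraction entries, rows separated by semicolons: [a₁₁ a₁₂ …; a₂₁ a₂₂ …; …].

T = [12/5 -9/5 0; 27/10 18/5 -45/2; 0 0 1]

T1 = [1 0 -3; 0 1 -4; 0 0 1]
T2·T1 = [-4/5 3/5 0; -3/5 -4/5 5; 0 0 1]
T3·…·T1 = [-8/5 6/5 0; 9/5 12/5 -15; 0 0 1]
T4·…·T1 = [-8/5 6/5 0; 27/5 36/5 -45; 0 0 1]
T5·…·T1 = [-12/5 9/5 0; 27/10 18/5 -45/2; 0 0 1]
T6·…·T1 = [12/5 -9/5 0; 27/10 18/5 -45/2; 0 0 1]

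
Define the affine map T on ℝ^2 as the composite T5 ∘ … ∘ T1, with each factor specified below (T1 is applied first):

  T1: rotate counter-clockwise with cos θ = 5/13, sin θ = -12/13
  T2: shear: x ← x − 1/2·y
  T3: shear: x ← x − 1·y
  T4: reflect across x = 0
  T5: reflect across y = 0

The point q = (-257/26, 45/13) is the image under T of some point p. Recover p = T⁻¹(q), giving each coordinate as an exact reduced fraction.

p = (5, 3)

T1 = [5/13 12/13 0; -12/13 5/13 0; 0 0 1]
T2·T1 = [11/13 19/26 0; -12/13 5/13 0; 0 0 1]
T3·…·T1 = [23/13 9/26 0; -12/13 5/13 0; 0 0 1]
T4·…·T1 = [-23/13 -9/26 0; -12/13 5/13 0; 0 0 1]
T5·…·T1 = [-23/13 -9/26 0; 12/13 -5/13 0; 0 0 1]
det M = 1; M⁻¹ = [-5/13 9/26 0; -12/13 -23/13 0; 0 0 1]
M⁻¹ · (-257/26, 45/13)ᵀ = (5, 3)ᵀ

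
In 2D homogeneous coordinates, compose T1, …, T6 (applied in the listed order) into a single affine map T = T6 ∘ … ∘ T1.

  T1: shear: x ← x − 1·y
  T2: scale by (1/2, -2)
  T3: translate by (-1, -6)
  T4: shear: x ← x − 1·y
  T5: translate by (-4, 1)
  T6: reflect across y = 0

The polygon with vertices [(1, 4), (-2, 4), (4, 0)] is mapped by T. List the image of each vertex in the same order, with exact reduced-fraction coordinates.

image vertices: (15/2, 13), (6, 13), (3, 5)

T1 shear: x ← x − 1·y: (1, 4) → (-3, 4); (-2, 4) → (-6, 4); (4, 0) → (4, 0)
T2 scale by (1/2, -2): (-3, 4) → (-3/2, -8); (-6, 4) → (-3, -8); (4, 0) → (2, 0)
T3 translate by (-1, -6): (-3/2, -8) → (-5/2, -14); (-3, -8) → (-4, -14); (2, 0) → (1, -6)
T4 shear: x ← x − 1·y: (-5/2, -14) → (23/2, -14); (-4, -14) → (10, -14); (1, -6) → (7, -6)
T5 translate by (-4, 1): (23/2, -14) → (15/2, -13); (10, -14) → (6, -13); (7, -6) → (3, -5)
T6 reflect across y = 0: (15/2, -13) → (15/2, 13); (6, -13) → (6, 13); (3, -5) → (3, 5)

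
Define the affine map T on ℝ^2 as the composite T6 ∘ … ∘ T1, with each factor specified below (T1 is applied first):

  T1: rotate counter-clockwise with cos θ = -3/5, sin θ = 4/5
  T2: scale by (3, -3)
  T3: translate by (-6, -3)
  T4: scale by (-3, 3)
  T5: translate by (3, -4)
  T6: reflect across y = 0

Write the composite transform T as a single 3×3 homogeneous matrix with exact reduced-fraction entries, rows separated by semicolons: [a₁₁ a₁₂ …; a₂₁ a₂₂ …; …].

T1 = [-3/5 -4/5 0; 4/5 -3/5 0; 0 0 1]
T2·T1 = [-9/5 -12/5 0; -12/5 9/5 0; 0 0 1]
T3·…·T1 = [-9/5 -12/5 -6; -12/5 9/5 -3; 0 0 1]
T4·…·T1 = [27/5 36/5 18; -36/5 27/5 -9; 0 0 1]
T5·…·T1 = [27/5 36/5 21; -36/5 27/5 -13; 0 0 1]
T6·…·T1 = [27/5 36/5 21; 36/5 -27/5 13; 0 0 1]

T = [27/5 36/5 21; 36/5 -27/5 13; 0 0 1]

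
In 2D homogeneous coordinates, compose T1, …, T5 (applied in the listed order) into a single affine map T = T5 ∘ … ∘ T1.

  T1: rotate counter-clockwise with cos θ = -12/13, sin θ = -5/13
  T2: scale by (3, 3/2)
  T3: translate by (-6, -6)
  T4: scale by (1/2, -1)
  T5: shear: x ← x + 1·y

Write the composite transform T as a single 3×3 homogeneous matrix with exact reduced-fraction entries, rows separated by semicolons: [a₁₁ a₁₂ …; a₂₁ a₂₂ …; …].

T1 = [-12/13 5/13 0; -5/13 -12/13 0; 0 0 1]
T2·T1 = [-36/13 15/13 0; -15/26 -18/13 0; 0 0 1]
T3·…·T1 = [-36/13 15/13 -6; -15/26 -18/13 -6; 0 0 1]
T4·…·T1 = [-18/13 15/26 -3; 15/26 18/13 6; 0 0 1]
T5·…·T1 = [-21/26 51/26 3; 15/26 18/13 6; 0 0 1]

T = [-21/26 51/26 3; 15/26 18/13 6; 0 0 1]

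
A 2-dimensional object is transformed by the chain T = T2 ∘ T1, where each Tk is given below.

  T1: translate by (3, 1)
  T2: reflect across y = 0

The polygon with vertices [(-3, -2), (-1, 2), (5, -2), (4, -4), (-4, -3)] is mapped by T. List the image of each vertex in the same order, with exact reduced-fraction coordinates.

T1 translate by (3, 1): (-3, -2) → (0, -1); (-1, 2) → (2, 3); (5, -2) → (8, -1); (4, -4) → (7, -3); (-4, -3) → (-1, -2)
T2 reflect across y = 0: (0, -1) → (0, 1); (2, 3) → (2, -3); (8, -1) → (8, 1); (7, -3) → (7, 3); (-1, -2) → (-1, 2)

image vertices: (0, 1), (2, -3), (8, 1), (7, 3), (-1, 2)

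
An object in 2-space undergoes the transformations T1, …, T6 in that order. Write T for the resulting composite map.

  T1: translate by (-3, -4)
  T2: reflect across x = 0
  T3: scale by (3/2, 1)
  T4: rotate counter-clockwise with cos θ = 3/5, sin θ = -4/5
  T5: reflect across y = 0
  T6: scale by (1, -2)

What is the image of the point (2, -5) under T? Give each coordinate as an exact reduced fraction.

T1 translate by (-3, -4): (2, -5) → (-1, -9)
T2 reflect across x = 0: (-1, -9) → (1, -9)
T3 scale by (3/2, 1): (1, -9) → (3/2, -9)
T4 rotate counter-clockwise with cos θ = 3/5, sin θ = -4/5: (3/2, -9) → (-63/10, -33/5)
T5 reflect across y = 0: (-63/10, -33/5) → (-63/10, 33/5)
T6 scale by (1, -2): (-63/10, 33/5) → (-63/10, -66/5)

T(p) = (-63/10, -66/5)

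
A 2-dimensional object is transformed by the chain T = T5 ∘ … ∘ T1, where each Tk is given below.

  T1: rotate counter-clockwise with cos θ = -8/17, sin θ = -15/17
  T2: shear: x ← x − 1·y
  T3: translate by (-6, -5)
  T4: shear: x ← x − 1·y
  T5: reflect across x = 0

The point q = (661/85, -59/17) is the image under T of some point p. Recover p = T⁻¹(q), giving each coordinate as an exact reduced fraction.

T1 = [-8/17 15/17 0; -15/17 -8/17 0; 0 0 1]
T2·T1 = [7/17 23/17 0; -15/17 -8/17 0; 0 0 1]
T3·…·T1 = [7/17 23/17 -6; -15/17 -8/17 -5; 0 0 1]
T4·…·T1 = [22/17 31/17 -1; -15/17 -8/17 -5; 0 0 1]
T5·…·T1 = [-22/17 -31/17 1; -15/17 -8/17 -5; 0 0 1]
det M = -1; M⁻¹ = [8/17 -31/17 -163/17; -15/17 22/17 125/17; 0 0 1]
M⁻¹ · (661/85, -59/17)ᵀ = (2/5, -4)ᵀ

p = (2/5, -4)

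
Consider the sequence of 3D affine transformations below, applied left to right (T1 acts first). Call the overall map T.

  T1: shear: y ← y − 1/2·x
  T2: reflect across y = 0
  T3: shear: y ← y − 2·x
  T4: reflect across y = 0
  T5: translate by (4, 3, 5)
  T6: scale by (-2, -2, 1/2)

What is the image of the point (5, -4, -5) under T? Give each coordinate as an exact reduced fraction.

T1 shear: y ← y − 1/2·x: (5, -4, -5) → (5, -13/2, -5)
T2 reflect across y = 0: (5, -13/2, -5) → (5, 13/2, -5)
T3 shear: y ← y − 2·x: (5, 13/2, -5) → (5, -7/2, -5)
T4 reflect across y = 0: (5, -7/2, -5) → (5, 7/2, -5)
T5 translate by (4, 3, 5): (5, 7/2, -5) → (9, 13/2, 0)
T6 scale by (-2, -2, 1/2): (9, 13/2, 0) → (-18, -13, 0)

T(p) = (-18, -13, 0)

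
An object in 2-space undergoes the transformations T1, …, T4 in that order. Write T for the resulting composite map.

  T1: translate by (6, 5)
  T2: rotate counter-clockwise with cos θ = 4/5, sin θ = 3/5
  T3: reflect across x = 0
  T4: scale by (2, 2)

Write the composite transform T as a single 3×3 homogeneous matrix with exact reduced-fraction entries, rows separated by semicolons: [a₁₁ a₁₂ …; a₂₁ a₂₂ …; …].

T = [-8/5 6/5 -18/5; 6/5 8/5 76/5; 0 0 1]

T1 = [1 0 6; 0 1 5; 0 0 1]
T2·T1 = [4/5 -3/5 9/5; 3/5 4/5 38/5; 0 0 1]
T3·…·T1 = [-4/5 3/5 -9/5; 3/5 4/5 38/5; 0 0 1]
T4·…·T1 = [-8/5 6/5 -18/5; 6/5 8/5 76/5; 0 0 1]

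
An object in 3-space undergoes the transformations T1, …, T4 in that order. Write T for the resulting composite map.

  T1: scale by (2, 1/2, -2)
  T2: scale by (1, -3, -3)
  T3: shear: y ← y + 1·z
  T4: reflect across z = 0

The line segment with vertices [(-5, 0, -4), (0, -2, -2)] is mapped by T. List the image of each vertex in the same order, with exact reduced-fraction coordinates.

T1 scale by (2, 1/2, -2): (-5, 0, -4) → (-10, 0, 8); (0, -2, -2) → (0, -1, 4)
T2 scale by (1, -3, -3): (-10, 0, 8) → (-10, 0, -24); (0, -1, 4) → (0, 3, -12)
T3 shear: y ← y + 1·z: (-10, 0, -24) → (-10, -24, -24); (0, 3, -12) → (0, -9, -12)
T4 reflect across z = 0: (-10, -24, -24) → (-10, -24, 24); (0, -9, -12) → (0, -9, 12)

image vertices: (-10, -24, 24), (0, -9, 12)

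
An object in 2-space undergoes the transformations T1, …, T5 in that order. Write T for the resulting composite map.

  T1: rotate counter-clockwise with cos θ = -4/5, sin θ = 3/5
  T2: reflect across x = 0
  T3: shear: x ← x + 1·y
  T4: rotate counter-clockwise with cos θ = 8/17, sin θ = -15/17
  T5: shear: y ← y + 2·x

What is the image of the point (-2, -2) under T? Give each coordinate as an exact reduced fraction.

T(p) = (-66/85, 64/85)

T1 rotate counter-clockwise with cos θ = -4/5, sin θ = 3/5: (-2, -2) → (14/5, 2/5)
T2 reflect across x = 0: (14/5, 2/5) → (-14/5, 2/5)
T3 shear: x ← x + 1·y: (-14/5, 2/5) → (-12/5, 2/5)
T4 rotate counter-clockwise with cos θ = 8/17, sin θ = -15/17: (-12/5, 2/5) → (-66/85, 196/85)
T5 shear: y ← y + 2·x: (-66/85, 196/85) → (-66/85, 64/85)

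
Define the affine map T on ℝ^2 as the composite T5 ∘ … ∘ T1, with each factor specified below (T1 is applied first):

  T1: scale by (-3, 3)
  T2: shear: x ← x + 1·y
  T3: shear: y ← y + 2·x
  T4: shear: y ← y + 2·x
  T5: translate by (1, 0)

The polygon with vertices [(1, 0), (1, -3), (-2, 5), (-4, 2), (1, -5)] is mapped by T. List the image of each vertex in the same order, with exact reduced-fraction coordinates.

T1 scale by (-3, 3): (1, 0) → (-3, 0); (1, -3) → (-3, -9); (-2, 5) → (6, 15); (-4, 2) → (12, 6); (1, -5) → (-3, -15)
T2 shear: x ← x + 1·y: (-3, 0) → (-3, 0); (-3, -9) → (-12, -9); (6, 15) → (21, 15); (12, 6) → (18, 6); (-3, -15) → (-18, -15)
T3 shear: y ← y + 2·x: (-3, 0) → (-3, -6); (-12, -9) → (-12, -33); (21, 15) → (21, 57); (18, 6) → (18, 42); (-18, -15) → (-18, -51)
T4 shear: y ← y + 2·x: (-3, -6) → (-3, -12); (-12, -33) → (-12, -57); (21, 57) → (21, 99); (18, 42) → (18, 78); (-18, -51) → (-18, -87)
T5 translate by (1, 0): (-3, -12) → (-2, -12); (-12, -57) → (-11, -57); (21, 99) → (22, 99); (18, 78) → (19, 78); (-18, -87) → (-17, -87)

image vertices: (-2, -12), (-11, -57), (22, 99), (19, 78), (-17, -87)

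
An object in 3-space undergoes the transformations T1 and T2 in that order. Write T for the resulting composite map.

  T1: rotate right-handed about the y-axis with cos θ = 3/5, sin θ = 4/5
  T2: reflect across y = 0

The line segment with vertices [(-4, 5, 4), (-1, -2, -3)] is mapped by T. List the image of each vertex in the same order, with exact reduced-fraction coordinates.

image vertices: (4/5, -5, 28/5), (-3, 2, -1)

T1 rotate right-handed about the y-axis with cos θ = 3/5, sin θ = 4/5: (-4, 5, 4) → (4/5, 5, 28/5); (-1, -2, -3) → (-3, -2, -1)
T2 reflect across y = 0: (4/5, 5, 28/5) → (4/5, -5, 28/5); (-3, -2, -1) → (-3, 2, -1)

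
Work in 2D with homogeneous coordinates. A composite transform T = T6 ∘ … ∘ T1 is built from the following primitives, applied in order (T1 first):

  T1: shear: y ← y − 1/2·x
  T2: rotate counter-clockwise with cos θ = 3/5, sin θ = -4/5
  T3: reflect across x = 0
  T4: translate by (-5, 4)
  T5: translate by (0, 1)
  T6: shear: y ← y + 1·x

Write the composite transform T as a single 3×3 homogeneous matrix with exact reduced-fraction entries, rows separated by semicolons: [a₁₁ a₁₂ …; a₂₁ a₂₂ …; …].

T = [-1/5 -4/5 -5; -13/10 -1/5 0; 0 0 1]

T1 = [1 0 0; -1/2 1 0; 0 0 1]
T2·T1 = [1/5 4/5 0; -11/10 3/5 0; 0 0 1]
T3·…·T1 = [-1/5 -4/5 0; -11/10 3/5 0; 0 0 1]
T4·…·T1 = [-1/5 -4/5 -5; -11/10 3/5 4; 0 0 1]
T5·…·T1 = [-1/5 -4/5 -5; -11/10 3/5 5; 0 0 1]
T6·…·T1 = [-1/5 -4/5 -5; -13/10 -1/5 0; 0 0 1]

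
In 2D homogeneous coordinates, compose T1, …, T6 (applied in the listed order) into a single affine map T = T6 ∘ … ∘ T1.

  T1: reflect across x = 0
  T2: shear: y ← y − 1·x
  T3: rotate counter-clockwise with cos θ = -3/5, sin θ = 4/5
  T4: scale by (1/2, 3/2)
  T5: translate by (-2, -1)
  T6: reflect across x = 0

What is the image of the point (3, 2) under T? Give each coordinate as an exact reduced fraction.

T(p) = (31/10, -91/10)

T1 reflect across x = 0: (3, 2) → (-3, 2)
T2 shear: y ← y − 1·x: (-3, 2) → (-3, 5)
T3 rotate counter-clockwise with cos θ = -3/5, sin θ = 4/5: (-3, 5) → (-11/5, -27/5)
T4 scale by (1/2, 3/2): (-11/5, -27/5) → (-11/10, -81/10)
T5 translate by (-2, -1): (-11/10, -81/10) → (-31/10, -91/10)
T6 reflect across x = 0: (-31/10, -91/10) → (31/10, -91/10)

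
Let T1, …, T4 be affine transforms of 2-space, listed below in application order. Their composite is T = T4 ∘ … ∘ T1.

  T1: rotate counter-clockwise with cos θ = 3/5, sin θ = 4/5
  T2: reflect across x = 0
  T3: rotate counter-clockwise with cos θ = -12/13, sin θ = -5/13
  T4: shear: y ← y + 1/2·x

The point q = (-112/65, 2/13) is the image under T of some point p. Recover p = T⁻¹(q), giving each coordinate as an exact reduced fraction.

p = (-2, 0)

T1 = [3/5 -4/5 0; 4/5 3/5 0; 0 0 1]
T2·T1 = [-3/5 4/5 0; 4/5 3/5 0; 0 0 1]
T3·…·T1 = [56/65 -33/65 0; -33/65 -56/65 0; 0 0 1]
T4·…·T1 = [56/65 -33/65 0; -1/13 -29/26 0; 0 0 1]
det M = -1; M⁻¹ = [29/26 -33/65 0; -1/13 -56/65 0; 0 0 1]
M⁻¹ · (-112/65, 2/13)ᵀ = (-2, 0)ᵀ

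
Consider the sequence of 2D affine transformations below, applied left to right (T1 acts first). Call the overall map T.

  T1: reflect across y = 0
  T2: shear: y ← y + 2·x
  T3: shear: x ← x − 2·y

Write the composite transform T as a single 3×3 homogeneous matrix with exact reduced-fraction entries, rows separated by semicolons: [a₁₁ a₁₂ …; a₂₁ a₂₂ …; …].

T1 = [1 0 0; 0 -1 0; 0 0 1]
T2·T1 = [1 0 0; 2 -1 0; 0 0 1]
T3·…·T1 = [-3 2 0; 2 -1 0; 0 0 1]

T = [-3 2 0; 2 -1 0; 0 0 1]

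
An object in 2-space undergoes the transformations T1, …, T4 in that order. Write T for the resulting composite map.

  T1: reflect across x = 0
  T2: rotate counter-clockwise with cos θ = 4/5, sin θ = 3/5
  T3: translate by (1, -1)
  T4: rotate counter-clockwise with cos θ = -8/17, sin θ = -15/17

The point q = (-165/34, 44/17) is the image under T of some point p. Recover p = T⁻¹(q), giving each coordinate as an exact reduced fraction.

p = (7/2, -3)

T1 = [-1 0 0; 0 1 0; 0 0 1]
T2·T1 = [-4/5 -3/5 0; -3/5 4/5 0; 0 0 1]
T3·…·T1 = [-4/5 -3/5 1; -3/5 4/5 -1; 0 0 1]
T4·…·T1 = [-13/85 84/85 -23/17; 84/85 13/85 -7/17; 0 0 1]
det M = -1; M⁻¹ = [-13/85 84/85 1/5; 84/85 13/85 7/5; 0 0 1]
M⁻¹ · (-165/34, 44/17)ᵀ = (7/2, -3)ᵀ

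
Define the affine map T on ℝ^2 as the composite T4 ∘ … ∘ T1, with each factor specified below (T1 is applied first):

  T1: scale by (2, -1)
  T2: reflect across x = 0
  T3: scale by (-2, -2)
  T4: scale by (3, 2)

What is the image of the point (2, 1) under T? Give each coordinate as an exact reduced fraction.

T(p) = (24, 4)

T1 scale by (2, -1): (2, 1) → (4, -1)
T2 reflect across x = 0: (4, -1) → (-4, -1)
T3 scale by (-2, -2): (-4, -1) → (8, 2)
T4 scale by (3, 2): (8, 2) → (24, 4)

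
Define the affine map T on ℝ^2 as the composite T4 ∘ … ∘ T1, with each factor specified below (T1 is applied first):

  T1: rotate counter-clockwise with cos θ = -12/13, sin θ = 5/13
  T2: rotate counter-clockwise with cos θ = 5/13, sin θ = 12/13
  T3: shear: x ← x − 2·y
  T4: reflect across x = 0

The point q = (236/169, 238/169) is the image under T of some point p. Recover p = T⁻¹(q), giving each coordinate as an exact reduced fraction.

T1 = [-12/13 -5/13 0; 5/13 -12/13 0; 0 0 1]
T2·T1 = [-120/169 119/169 0; -119/169 -120/169 0; 0 0 1]
T3·…·T1 = [118/169 359/169 0; -119/169 -120/169 0; 0 0 1]
T4·…·T1 = [-118/169 -359/169 0; -119/169 -120/169 0; 0 0 1]
det M = -1; M⁻¹ = [120/169 -359/169 0; -119/169 118/169 0; 0 0 1]
M⁻¹ · (236/169, 238/169)ᵀ = (-2, 0)ᵀ

p = (-2, 0)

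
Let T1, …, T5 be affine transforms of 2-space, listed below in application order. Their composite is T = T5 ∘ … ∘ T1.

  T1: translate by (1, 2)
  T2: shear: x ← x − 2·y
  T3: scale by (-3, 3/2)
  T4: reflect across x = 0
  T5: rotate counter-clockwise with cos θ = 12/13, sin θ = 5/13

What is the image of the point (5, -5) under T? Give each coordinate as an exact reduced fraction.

T(p) = (909/26, 126/13)

T1 translate by (1, 2): (5, -5) → (6, -3)
T2 shear: x ← x − 2·y: (6, -3) → (12, -3)
T3 scale by (-3, 3/2): (12, -3) → (-36, -9/2)
T4 reflect across x = 0: (-36, -9/2) → (36, -9/2)
T5 rotate counter-clockwise with cos θ = 12/13, sin θ = 5/13: (36, -9/2) → (909/26, 126/13)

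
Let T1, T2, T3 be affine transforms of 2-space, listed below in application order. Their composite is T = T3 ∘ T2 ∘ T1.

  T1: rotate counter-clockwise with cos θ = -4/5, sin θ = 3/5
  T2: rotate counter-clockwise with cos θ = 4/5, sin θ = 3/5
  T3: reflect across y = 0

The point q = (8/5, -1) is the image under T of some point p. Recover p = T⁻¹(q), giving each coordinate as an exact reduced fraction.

T1 = [-4/5 -3/5 0; 3/5 -4/5 0; 0 0 1]
T2·T1 = [-1 0 0; 0 -1 0; 0 0 1]
T3·…·T1 = [-1 0 0; 0 1 0; 0 0 1]
det M = -1; M⁻¹ = [-1 0 0; 0 1 0; 0 0 1]
M⁻¹ · (8/5, -1)ᵀ = (-8/5, -1)ᵀ

p = (-8/5, -1)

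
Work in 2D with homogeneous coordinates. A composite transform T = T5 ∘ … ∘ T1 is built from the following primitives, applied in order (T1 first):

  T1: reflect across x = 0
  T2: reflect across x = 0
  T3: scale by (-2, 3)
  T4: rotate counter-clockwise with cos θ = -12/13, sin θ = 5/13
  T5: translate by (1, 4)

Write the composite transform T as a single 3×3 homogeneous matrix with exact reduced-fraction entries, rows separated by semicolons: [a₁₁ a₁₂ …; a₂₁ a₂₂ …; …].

T1 = [-1 0 0; 0 1 0; 0 0 1]
T2·T1 = [1 0 0; 0 1 0; 0 0 1]
T3·…·T1 = [-2 0 0; 0 3 0; 0 0 1]
T4·…·T1 = [24/13 -15/13 0; -10/13 -36/13 0; 0 0 1]
T5·…·T1 = [24/13 -15/13 1; -10/13 -36/13 4; 0 0 1]

T = [24/13 -15/13 1; -10/13 -36/13 4; 0 0 1]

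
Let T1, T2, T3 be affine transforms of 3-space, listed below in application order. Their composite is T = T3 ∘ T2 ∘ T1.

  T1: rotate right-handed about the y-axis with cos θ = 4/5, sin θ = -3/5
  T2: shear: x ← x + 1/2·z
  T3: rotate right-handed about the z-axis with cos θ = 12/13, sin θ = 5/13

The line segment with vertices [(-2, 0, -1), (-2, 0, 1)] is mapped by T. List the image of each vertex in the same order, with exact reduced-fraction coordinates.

image vertices: (-24/13, -10/13, -2), (-144/65, -12/13, -2/5)

T1 rotate right-handed about the y-axis with cos θ = 4/5, sin θ = -3/5: (-2, 0, -1) → (-1, 0, -2); (-2, 0, 1) → (-11/5, 0, -2/5)
T2 shear: x ← x + 1/2·z: (-1, 0, -2) → (-2, 0, -2); (-11/5, 0, -2/5) → (-12/5, 0, -2/5)
T3 rotate right-handed about the z-axis with cos θ = 12/13, sin θ = 5/13: (-2, 0, -2) → (-24/13, -10/13, -2); (-12/5, 0, -2/5) → (-144/65, -12/13, -2/5)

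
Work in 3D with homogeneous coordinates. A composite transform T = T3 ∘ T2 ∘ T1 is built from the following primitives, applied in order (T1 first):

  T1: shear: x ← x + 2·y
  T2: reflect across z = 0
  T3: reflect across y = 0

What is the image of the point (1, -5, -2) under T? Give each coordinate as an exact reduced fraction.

T(p) = (-9, 5, 2)

T1 shear: x ← x + 2·y: (1, -5, -2) → (-9, -5, -2)
T2 reflect across z = 0: (-9, -5, -2) → (-9, -5, 2)
T3 reflect across y = 0: (-9, -5, 2) → (-9, 5, 2)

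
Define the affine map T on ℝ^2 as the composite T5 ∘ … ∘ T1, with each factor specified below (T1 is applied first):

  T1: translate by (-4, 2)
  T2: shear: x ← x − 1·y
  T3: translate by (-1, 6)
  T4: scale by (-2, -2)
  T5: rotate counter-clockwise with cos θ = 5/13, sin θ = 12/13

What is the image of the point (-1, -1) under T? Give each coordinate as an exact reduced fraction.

T1 translate by (-4, 2): (-1, -1) → (-5, 1)
T2 shear: x ← x − 1·y: (-5, 1) → (-6, 1)
T3 translate by (-1, 6): (-6, 1) → (-7, 7)
T4 scale by (-2, -2): (-7, 7) → (14, -14)
T5 rotate counter-clockwise with cos θ = 5/13, sin θ = 12/13: (14, -14) → (238/13, 98/13)

T(p) = (238/13, 98/13)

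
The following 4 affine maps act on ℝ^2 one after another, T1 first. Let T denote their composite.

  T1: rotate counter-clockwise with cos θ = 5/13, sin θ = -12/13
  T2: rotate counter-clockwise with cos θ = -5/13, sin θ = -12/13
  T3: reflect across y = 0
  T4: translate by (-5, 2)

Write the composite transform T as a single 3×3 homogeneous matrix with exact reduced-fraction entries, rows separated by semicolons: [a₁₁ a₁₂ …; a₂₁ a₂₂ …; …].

T1 = [5/13 12/13 0; -12/13 5/13 0; 0 0 1]
T2·T1 = [-1 0 0; 0 -1 0; 0 0 1]
T3·…·T1 = [-1 0 0; 0 1 0; 0 0 1]
T4·…·T1 = [-1 0 -5; 0 1 2; 0 0 1]

T = [-1 0 -5; 0 1 2; 0 0 1]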